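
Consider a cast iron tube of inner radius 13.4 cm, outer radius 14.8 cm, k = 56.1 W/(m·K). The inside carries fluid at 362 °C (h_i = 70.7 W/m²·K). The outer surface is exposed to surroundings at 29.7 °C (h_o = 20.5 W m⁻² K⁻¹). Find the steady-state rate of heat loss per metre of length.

Q' = 4.78 kW/m

Series thermal resistances, inner to outer:
  R'_conv,in = 1/(2πr h) = 1/(2π·0.134·70.7) = 0.01680 m·K/W
  R'_cast iron = ln(0.148/0.134)/(2πk) = 0.09937/(2π·56.1) = 2.819×10^-4 m·K/W
  R'_conv,out = 1/(2πr h) = 1/(2π·0.148·20.5) = 0.05246 m·K/W
ΣR = 0.01680 + 2.819×10^-4 + 0.05246 = 0.06954 m·K/W
Q' = ΔT/ΣR = (362 °C − 29.7 °C)/0.06954 = 4780 W/m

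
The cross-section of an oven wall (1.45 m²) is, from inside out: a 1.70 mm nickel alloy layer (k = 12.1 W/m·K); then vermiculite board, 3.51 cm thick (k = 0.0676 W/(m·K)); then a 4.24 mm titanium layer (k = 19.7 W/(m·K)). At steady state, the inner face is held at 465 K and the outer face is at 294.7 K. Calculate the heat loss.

Series thermal resistances, inner to outer:
  R_nickel alloy = L/(kA) = 0.00170/(12.1·1.45) = 9.689×10^-5 K/W
  R_vermiculite board = L/(kA) = 0.0351/(0.0676·1.45) = 0.3581 K/W
  R_titanium = L/(kA) = 0.00424/(19.7·1.45) = 1.484×10^-4 K/W
ΣR = 9.689×10^-5 + 0.3581 + 1.484×10^-4 = 0.3583 K/W
Q = ΔT/ΣR = (465 K − 294.7 K)/0.3583 = 475 W

Q = 475 W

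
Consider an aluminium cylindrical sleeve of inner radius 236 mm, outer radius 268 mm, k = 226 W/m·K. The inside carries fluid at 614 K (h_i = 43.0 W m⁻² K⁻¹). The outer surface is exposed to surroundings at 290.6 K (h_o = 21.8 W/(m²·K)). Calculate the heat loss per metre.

Q' = 7520 W/m

Series thermal resistances, inner to outer:
  R'_conv,in = 1/(2πr h) = 1/(2π·0.236·43.0) = 0.01568 m·K/W
  R'_aluminium = ln(0.268/0.236)/(2πk) = 0.1272/(2π·226) = 8.955×10^-5 m·K/W
  R'_conv,out = 1/(2πr h) = 1/(2π·0.268·21.8) = 0.02724 m·K/W
ΣR = 0.01568 + 8.955×10^-5 + 0.02724 = 0.04301 m·K/W
Q' = ΔT/ΣR = (614 K − 290.6 K)/0.04301 = 7520 W/m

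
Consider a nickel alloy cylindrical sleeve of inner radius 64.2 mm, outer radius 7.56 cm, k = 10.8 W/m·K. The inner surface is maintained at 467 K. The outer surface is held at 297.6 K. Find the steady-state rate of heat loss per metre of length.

Q' = 2πk·ΔT/ln(r₂/r₁) = 2π × 10.8 × 169.4 / ln(0.0756/0.0642) = 70300 W/m

Q' = 70.3 kW/m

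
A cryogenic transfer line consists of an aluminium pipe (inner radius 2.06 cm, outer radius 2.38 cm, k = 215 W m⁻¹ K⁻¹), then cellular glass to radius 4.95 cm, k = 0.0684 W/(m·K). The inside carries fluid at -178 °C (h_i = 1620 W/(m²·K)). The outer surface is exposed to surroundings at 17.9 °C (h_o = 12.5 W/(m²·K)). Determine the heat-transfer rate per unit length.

Q' = 99.6 W/m

Treat each layer as a resistance in series:
  R'_conv,in = 1/(2πr h) = 1/(2π·0.0206·1620) = 0.004769 m·K/W
  R'_aluminium = ln(0.0238/0.0206)/(2πk) = 0.1444/(2π·215) = 1.069×10^-4 m·K/W
  R'_cellular glass = ln(0.0495/0.0238)/(2πk) = 0.7323/(2π·0.0684) = 1.704 m·K/W
  R'_conv,out = 1/(2πr h) = 1/(2π·0.0495·12.5) = 0.2572 m·K/W
ΣR = 0.004769 + 1.069×10^-4 + 1.704 + 0.2572 = 1.966 m·K/W
Q' = ΔT/ΣR = (-178 °C − 17.9 °C)/1.966 = -99.6 W/m
(Negative Q' ⇒ heat flows inward; heat gain = 99.6 W/m.)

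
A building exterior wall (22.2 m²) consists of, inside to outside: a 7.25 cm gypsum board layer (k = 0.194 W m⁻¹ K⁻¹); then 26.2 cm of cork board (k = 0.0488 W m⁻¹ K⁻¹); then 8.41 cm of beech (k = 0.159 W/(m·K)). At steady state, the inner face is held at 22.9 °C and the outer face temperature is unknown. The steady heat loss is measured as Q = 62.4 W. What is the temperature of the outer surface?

T_out = 5.27 °C

Sum the resistances:
  R_gypsum board = L/(kA) = 0.0725/(0.194·22.2) = 0.01683 K/W
  R_cork board = L/(kA) = 0.262/(0.0488·22.2) = 0.2418 K/W
  R_beech = L/(kA) = 0.0841/(0.159·22.2) = 0.02383 K/W
ΣR = 0.2825 K/W
ΔT = Q·ΣR = 62.4 × 0.2825 = 17.63 K
Heat flows outward, so T_out = T_in − ΔT = 22.9 − 17.63 = 5.27 °C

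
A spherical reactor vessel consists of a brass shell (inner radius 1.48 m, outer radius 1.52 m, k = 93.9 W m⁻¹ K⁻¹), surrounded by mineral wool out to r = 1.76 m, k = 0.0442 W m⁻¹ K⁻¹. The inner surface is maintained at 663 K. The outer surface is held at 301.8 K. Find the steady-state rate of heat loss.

Q = 2.24 kW

Series thermal resistances, inner to outer:
  R_brass = (1/1.48 − 1/1.52)/(4πk) = 0.01778/(4π·93.9) = 1.507×10^-5 K/W
  R_mineral wool = (1/1.52 − 1/1.76)/(4πk) = 0.08971/(4π·0.0442) = 0.1615 K/W
ΣR = 1.507×10^-5 + 0.1615 = 0.1615 K/W
Q = ΔT/ΣR = (663 K − 301.8 K)/0.1615 = 2240 W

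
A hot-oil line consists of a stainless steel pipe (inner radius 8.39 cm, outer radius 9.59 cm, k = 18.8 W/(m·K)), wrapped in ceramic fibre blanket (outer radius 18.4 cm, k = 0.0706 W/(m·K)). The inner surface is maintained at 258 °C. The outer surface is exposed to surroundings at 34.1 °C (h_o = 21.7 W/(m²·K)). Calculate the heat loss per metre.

Q' = 148 W/m

Series thermal resistances, inner to outer:
  R'_stainless steel = ln(0.0959/0.0839)/(2πk) = 0.1337/(2π·18.8) = 0.001132 m·K/W
  R'_ceramic fibre blanket = ln(0.184/0.0959)/(2πk) = 0.6516/(2π·0.0706) = 1.469 m·K/W
  R'_conv,out = 1/(2πr h) = 1/(2π·0.184·21.7) = 0.03986 m·K/W
ΣR = 0.001132 + 1.469 + 0.03986 = 1.510 m·K/W
Q' = ΔT/ΣR = (258 °C − 34.1 °C)/1.510 = 148 W/m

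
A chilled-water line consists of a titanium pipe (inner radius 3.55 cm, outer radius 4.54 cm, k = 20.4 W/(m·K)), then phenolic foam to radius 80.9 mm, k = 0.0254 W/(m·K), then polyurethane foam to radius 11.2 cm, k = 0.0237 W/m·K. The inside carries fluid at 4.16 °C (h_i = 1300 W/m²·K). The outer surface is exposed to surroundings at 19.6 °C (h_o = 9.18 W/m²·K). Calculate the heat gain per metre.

Q' = 2.59 W/m

Resistance network (inner→outer):
  R'_conv,in = 1/(2πr h) = 1/(2π·0.0355·1300) = 0.003449 m·K/W
  R'_titanium = ln(0.0454/0.0355)/(2πk) = 0.2460/(2π·20.4) = 0.001919 m·K/W
  R'_phenolic foam = ln(0.0809/0.0454)/(2πk) = 0.5777/(2π·0.0254) = 3.620 m·K/W
  R'_polyurethane foam = ln(0.112/0.0809)/(2πk) = 0.3253/(2π·0.0237) = 2.184 m·K/W
  R'_conv,out = 1/(2πr h) = 1/(2π·0.112·9.18) = 0.1548 m·K/W
ΣR = 0.003449 + 0.001919 + 3.620 + 2.184 + 0.1548 = 5.964 m·K/W
Q' = ΔT/ΣR = (4.16 °C − 19.6 °C)/5.964 = -2.59 W/m
(Negative Q' ⇒ heat flows inward; heat gain = 2.59 W/m.)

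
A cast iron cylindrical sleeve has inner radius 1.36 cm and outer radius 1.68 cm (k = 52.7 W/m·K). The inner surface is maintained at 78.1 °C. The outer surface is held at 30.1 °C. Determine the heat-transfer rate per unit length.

Q' = 75.2 kW/m

Q' = 2πk·ΔT/ln(r₂/r₁) = 2π × 52.7 × 48 / ln(0.0168/0.0136) = 75200 W/m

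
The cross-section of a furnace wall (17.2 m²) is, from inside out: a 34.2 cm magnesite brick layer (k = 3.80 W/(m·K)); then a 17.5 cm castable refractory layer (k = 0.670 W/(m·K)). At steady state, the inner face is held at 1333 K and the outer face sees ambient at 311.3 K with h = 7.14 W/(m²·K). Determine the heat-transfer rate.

Q = 35800 W

Treat each layer as a resistance in series:
  R_magnesite brick = L/(kA) = 0.342/(3.80·17.2) = 0.005233 K/W
  R_castable refractory = L/(kA) = 0.175/(0.670·17.2) = 0.01519 K/W
  R_conv,out = 1/(hA) = 1/(7.14·17.2) = 0.008143 K/W
ΣR = 0.005233 + 0.01519 + 0.008143 = 0.02857 K/W
Q = ΔT/ΣR = (1333 K − 311.3 K)/0.02857 = 35800 W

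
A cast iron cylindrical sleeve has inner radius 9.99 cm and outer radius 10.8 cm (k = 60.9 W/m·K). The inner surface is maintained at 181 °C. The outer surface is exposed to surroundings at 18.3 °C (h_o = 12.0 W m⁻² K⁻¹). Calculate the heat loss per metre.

Q' = 1320 W/m

Resistance network (inner→outer):
  R'_cast iron = ln(0.108/0.0999)/(2πk) = 0.07796/(2π·60.9) = 2.037×10^-4 m·K/W
  R'_conv,out = 1/(2πr h) = 1/(2π·0.108·12.0) = 0.1228 m·K/W
ΣR = 2.037×10^-4 + 0.1228 = 0.1230 m·K/W
Q' = ΔT/ΣR = (181 °C − 18.3 °C)/0.1230 = 1320 W/m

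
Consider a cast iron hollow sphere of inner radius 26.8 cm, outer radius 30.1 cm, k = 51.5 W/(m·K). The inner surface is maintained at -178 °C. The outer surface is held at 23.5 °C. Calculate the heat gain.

Q = 4πk·ΔT/(1/r₁ − 1/r₂) = 4π × 51.5 × 201.5 / (1/0.268 − 1/0.301) = 3.19×10^5 W

Q = 3.19×10^5 W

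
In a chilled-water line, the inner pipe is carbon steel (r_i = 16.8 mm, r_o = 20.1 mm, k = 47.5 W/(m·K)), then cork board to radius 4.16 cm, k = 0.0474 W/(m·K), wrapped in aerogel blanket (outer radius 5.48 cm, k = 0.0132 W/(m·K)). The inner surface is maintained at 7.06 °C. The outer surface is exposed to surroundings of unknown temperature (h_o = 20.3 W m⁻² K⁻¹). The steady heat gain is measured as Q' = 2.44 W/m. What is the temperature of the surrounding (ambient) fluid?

Sum the resistances:
  R'_carbon steel = ln(0.0201/0.0168)/(2πk) = 0.1793/(2π·47.5) = 6.009×10^-4 m·K/W
  R'_cork board = ln(0.0416/0.0201)/(2πk) = 0.7274/(2π·0.0474) = 2.442 m·K/W
  R'_aerogel blanket = ln(0.0548/0.0416)/(2πk) = 0.2756/(2π·0.0132) = 3.323 m·K/W
  R'_conv,out = 1/(2πr h) = 1/(2π·0.0548·20.3) = 0.1431 m·K/W
ΣR = 5.909 m·K/W
ΔT = Q'·ΣR = 2.44 × 5.909 = 14.42 K
Heat flows inward, so T_out = T_in + ΔT = 7.06 + 14.42 = 21.5 °C

T_out = 21.5 °C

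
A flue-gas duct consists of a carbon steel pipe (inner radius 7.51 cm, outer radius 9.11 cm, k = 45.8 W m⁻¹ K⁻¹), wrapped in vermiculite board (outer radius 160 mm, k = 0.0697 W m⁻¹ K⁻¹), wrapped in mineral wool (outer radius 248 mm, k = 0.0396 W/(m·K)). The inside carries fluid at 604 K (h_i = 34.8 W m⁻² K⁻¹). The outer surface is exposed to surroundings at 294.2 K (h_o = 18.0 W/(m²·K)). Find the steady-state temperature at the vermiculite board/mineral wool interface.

T = 471 K

Treat each layer as a resistance in series:
  R'_conv,in = 1/(2πr h) = 1/(2π·0.0751·34.8) = 0.06090 m·K/W
  R'_carbon steel = ln(0.0911/0.0751)/(2πk) = 0.1931/(2π·45.8) = 6.712×10^-4 m·K/W
  R'_vermiculite board = ln(0.160/0.0911)/(2πk) = 0.5632/(2π·0.0697) = 1.286 m·K/W
  R'_mineral wool = ln(0.248/0.160)/(2πk) = 0.4383/(2π·0.0396) = 1.761 m·K/W
  R'_conv,out = 1/(2πr h) = 1/(2π·0.248·18.0) = 0.03565 m·K/W
ΣR = 0.06090 + 6.712×10^-4 + 1.286 + 1.761 + 0.03565 = 3.144 m·K/W
Q' = ΔT/ΣR = (604 K − 294.2 K)/3.144 = 98.54 W/m
From the inner boundary to the vermiculite board/mineral wool interface, ΣR_partial = 1.348 m·K/W.
T_interface = T_in − Q'·ΣR_partial = 604 K − (98.54)(1.348) = 471 K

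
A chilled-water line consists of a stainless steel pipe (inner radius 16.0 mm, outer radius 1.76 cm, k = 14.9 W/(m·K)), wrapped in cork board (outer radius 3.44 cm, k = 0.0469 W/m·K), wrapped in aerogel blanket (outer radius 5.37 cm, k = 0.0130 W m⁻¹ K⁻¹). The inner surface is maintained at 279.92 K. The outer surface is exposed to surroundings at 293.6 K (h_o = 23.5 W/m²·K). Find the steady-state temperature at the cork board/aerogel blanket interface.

Resistance network (inner→outer):
  R'_stainless steel = ln(0.0176/0.0160)/(2πk) = 0.09531/(2π·14.9) = 0.001018 m·K/W
  R'_cork board = ln(0.0344/0.0176)/(2πk) = 0.6702/(2π·0.0469) = 2.274 m·K/W
  R'_aerogel blanket = ln(0.0537/0.0344)/(2πk) = 0.4454/(2π·0.0130) = 5.452 m·K/W
  R'_conv,out = 1/(2πr h) = 1/(2π·0.0537·23.5) = 0.1261 m·K/W
ΣR = 0.001018 + 2.274 + 5.452 + 0.1261 = 7.853 m·K/W
Q' = ΔT/ΣR = (279.92 K − 293.6 K)/7.853 = -1.742 W/m
From the inner boundary to the cork board/aerogel blanket interface, ΣR_partial = 2.275 m·K/W.
T_interface = T_in − Q'·ΣR_partial = 279.92 K − (-1.742)(2.275) = 283.9 K

T = 283.9 K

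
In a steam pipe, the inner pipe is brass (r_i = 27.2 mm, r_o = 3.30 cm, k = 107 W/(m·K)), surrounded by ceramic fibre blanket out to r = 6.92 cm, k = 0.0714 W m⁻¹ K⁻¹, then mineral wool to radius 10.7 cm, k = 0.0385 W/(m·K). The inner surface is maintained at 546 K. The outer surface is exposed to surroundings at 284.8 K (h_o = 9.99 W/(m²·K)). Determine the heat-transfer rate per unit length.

Q' = 72.5 W/m

Treat each layer as a resistance in series:
  R'_brass = ln(0.0330/0.0272)/(2πk) = 0.1933/(2π·107) = 2.875×10^-4 m·K/W
  R'_ceramic fibre blanket = ln(0.0692/0.0330)/(2πk) = 0.7405/(2π·0.0714) = 1.651 m·K/W
  R'_mineral wool = ln(0.107/0.0692)/(2πk) = 0.4358/(2π·0.0385) = 1.802 m·K/W
  R'_conv,out = 1/(2πr h) = 1/(2π·0.107·9.99) = 0.1489 m·K/W
ΣR = 2.875×10^-4 + 1.651 + 1.802 + 0.1489 = 3.602 m·K/W
Q' = ΔT/ΣR = (546 K − 284.8 K)/3.602 = 72.5 W/m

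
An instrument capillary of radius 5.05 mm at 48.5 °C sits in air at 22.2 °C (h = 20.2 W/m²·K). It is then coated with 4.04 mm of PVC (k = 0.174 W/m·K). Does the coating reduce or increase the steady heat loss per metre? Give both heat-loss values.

increases: 16.9 → 18.7 W/m

Critical radius for a cylinder: r_cr = k/h = 0.00861 m = 0.861 cm.
Outer radius after coating: r₂ = 0.00505 + 0.00404 = 0.00909 m.
r₁ < r_cr < r₂: heat loss rises to a maximum at r_cr then falls. Whether the coating helps depends on whether Q(r₂) has dropped back below Q(r₁).
Bare: R = 1/(2πr₁h) = 1.560 m·K/W; Q = 26.3/1.560 = 16.9 W/m.
Coated: R = R_cond + R_conv = 1.404 m·K/W; Q = 26.3/1.404 = 18.7 W/m.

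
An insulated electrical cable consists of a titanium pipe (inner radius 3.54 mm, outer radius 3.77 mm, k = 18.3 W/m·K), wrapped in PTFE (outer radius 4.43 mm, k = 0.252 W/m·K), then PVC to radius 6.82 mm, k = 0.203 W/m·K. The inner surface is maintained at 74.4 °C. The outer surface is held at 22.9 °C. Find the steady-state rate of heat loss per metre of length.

Resistance network (inner→outer):
  R'_titanium = ln(0.00377/0.00354)/(2πk) = 0.06295/(2π·18.3) = 5.475×10^-4 m·K/W
  R'_PTFE = ln(0.00443/0.00377)/(2πk) = 0.1613/(2π·0.252) = 0.1019 m·K/W
  R'_PVC = ln(0.00682/0.00443)/(2πk) = 0.4315/(2π·0.203) = 0.3383 m·K/W
ΣR = 5.475×10^-4 + 0.1019 + 0.3383 = 0.4407 m·K/W
Q' = ΔT/ΣR = (74.4 °C − 22.9 °C)/0.4407 = 117 W/m

Q' = 117 W/m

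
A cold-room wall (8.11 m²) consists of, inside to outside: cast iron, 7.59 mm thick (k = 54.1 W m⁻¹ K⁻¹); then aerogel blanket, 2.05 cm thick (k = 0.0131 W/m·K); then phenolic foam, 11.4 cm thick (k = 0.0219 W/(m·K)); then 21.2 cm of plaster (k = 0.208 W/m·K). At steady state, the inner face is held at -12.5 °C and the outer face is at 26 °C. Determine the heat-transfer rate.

Q = 40.1 W

Treat each layer as a resistance in series:
  R_cast iron = L/(kA) = 0.00759/(54.1·8.11) = 1.730×10^-5 K/W
  R_aerogel blanket = L/(kA) = 0.0205/(0.0131·8.11) = 0.1930 K/W
  R_phenolic foam = L/(kA) = 0.114/(0.0219·8.11) = 0.6419 K/W
  R_plaster = L/(kA) = 0.212/(0.208·8.11) = 0.1257 K/W
ΣR = 1.730×10^-5 + 0.1930 + 0.6419 + 0.1257 = 0.9606 K/W
Q = ΔT/ΣR = (-12.5 °C − 26 °C)/0.9606 = -40.1 W
(Negative Q ⇒ heat flows inward; heat gain = 40.1 W.)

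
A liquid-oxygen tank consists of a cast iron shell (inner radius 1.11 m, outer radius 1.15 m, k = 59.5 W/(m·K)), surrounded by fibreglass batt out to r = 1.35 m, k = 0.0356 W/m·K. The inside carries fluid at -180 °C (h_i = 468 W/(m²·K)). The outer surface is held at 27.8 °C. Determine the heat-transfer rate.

Resistance network (inner→outer):
  R_conv,in = 1/(4πr²h) = 1/(4π·1.11²·468) = 1.380×10^-4 K/W
  R_cast iron = (1/1.11 − 1/1.15)/(4πk) = 0.03134/(4π·59.5) = 4.191×10^-5 K/W
  R_fibreglass batt = (1/1.15 − 1/1.35)/(4πk) = 0.1288/(4π·0.0356) = 0.2880 K/W
ΣR = 1.380×10^-4 + 4.191×10^-5 + 0.2880 = 0.2882 K/W
Q = ΔT/ΣR = (-180 °C − 27.8 °C)/0.2882 = -721 W
(Negative Q ⇒ heat flows inward; heat gain = 721 W.)

Q = 721 W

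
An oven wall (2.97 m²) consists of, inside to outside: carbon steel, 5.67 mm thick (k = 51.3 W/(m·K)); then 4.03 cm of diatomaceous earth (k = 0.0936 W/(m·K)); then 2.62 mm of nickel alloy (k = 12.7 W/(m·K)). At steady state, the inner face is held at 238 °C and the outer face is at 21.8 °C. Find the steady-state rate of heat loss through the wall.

Series thermal resistances, inner to outer:
  R_carbon steel = L/(kA) = 0.00567/(51.3·2.97) = 3.721×10^-5 K/W
  R_diatomaceous earth = L/(kA) = 0.0403/(0.0936·2.97) = 0.1450 K/W
  R_nickel alloy = L/(kA) = 0.00262/(12.7·2.97) = 6.946×10^-5 K/W
ΣR = 3.721×10^-5 + 0.1450 + 6.946×10^-5 = 0.1451 K/W
Q = ΔT/ΣR = (238 °C − 21.8 °C)/0.1451 = 1490 W

Q = 1490 W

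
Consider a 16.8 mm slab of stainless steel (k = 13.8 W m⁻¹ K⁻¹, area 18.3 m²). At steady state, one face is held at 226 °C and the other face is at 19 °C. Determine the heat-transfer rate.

Q = 3110 kW

Q = kA·ΔT/L = 13.8 × 18.3 × |226 °C − 19 °C| / 0.0168 = 3.11×10^6 W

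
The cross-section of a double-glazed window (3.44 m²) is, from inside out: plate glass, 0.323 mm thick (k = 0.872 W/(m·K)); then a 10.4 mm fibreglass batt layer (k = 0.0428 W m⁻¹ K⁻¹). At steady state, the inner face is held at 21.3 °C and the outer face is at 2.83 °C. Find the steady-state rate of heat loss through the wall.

Treat each layer as a resistance in series:
  R_plate glass = L/(kA) = 3.23×10^-4/(0.872·3.44) = 1.077×10^-4 K/W
  R_fibreglass batt = L/(kA) = 0.0104/(0.0428·3.44) = 0.07064 K/W
ΣR = 1.077×10^-4 + 0.07064 = 0.07075 K/W
Q = ΔT/ΣR = (21.3 °C − 2.83 °C)/0.07075 = 261 W

Q = 261 W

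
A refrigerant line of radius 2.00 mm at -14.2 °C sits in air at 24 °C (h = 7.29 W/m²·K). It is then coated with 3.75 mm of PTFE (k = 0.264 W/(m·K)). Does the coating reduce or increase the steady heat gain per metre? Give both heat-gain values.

Critical radius for a cylinder: r_cr = k/h = 0.0362 m = 3.62 cm.
Outer radius after coating: r₂ = 0.00200 + 0.00375 = 0.00575 m.
Since r₁ < r_cr and r₂ ≤ r_cr, the coating moves toward the maximum at r_cr — heat gain rises.
Bare: R = 1/(2πr₁h) = 10.92 m·K/W; Q = 38.2/10.92 = 3.50 W/m.
Coated: R = R_cond + R_conv = 4.434 m·K/W; Q = 38.2/4.434 = 8.62 W/m.

increases: 3.50 → 8.62 W/m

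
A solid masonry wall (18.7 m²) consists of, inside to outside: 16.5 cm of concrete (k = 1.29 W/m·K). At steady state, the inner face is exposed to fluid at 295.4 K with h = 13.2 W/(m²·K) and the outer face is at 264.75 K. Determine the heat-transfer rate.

Resistance network (inner→outer):
  R_conv,in = 1/(hA) = 1/(13.2·18.7) = 0.004051 K/W
  R_concrete = L/(kA) = 0.165/(1.29·18.7) = 0.006840 K/W
ΣR = 0.004051 + 0.006840 = 0.01089 K/W
Q = ΔT/ΣR = (295.4 K − 264.75 K)/0.01089 = 2810 W

Q = 2810 W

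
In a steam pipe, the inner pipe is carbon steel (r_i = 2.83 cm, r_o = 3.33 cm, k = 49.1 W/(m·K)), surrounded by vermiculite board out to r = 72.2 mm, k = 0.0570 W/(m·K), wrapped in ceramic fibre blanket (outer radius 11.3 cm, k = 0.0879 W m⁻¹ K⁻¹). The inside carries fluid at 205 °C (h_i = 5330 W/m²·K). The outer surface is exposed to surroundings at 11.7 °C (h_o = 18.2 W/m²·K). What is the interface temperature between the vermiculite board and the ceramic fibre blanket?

T = 68.0 °C

Series thermal resistances, inner to outer:
  R'_conv,in = 1/(2πr h) = 1/(2π·0.0283·5330) = 0.001055 m·K/W
  R'_carbon steel = ln(0.0333/0.0283)/(2πk) = 0.1627/(2π·49.1) = 5.274×10^-4 m·K/W
  R'_vermiculite board = ln(0.0722/0.0333)/(2πk) = 0.7739/(2π·0.0570) = 2.161 m·K/W
  R'_ceramic fibre blanket = ln(0.113/0.0722)/(2πk) = 0.4479/(2π·0.0879) = 0.8111 m·K/W
  R'_conv,out = 1/(2πr h) = 1/(2π·0.113·18.2) = 0.07739 m·K/W
ΣR = 0.001055 + 5.274×10^-4 + 2.161 + 0.8111 + 0.07739 = 3.051 m·K/W
Q' = ΔT/ΣR = (205 °C − 11.7 °C)/3.051 = 63.36 W/m
From the inner boundary to the vermiculite board/ceramic fibre blanket interface, ΣR_partial = 2.163 m·K/W.
T_interface = T_in − Q'·ΣR_partial = 205 °C − (63.36)(2.163) = 68.0 °C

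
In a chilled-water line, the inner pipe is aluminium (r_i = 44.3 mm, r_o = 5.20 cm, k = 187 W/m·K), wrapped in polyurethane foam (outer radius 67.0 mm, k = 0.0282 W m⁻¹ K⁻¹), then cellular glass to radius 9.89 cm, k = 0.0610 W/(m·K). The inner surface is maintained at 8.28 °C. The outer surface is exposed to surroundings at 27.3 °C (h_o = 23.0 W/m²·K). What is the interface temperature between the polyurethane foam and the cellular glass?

Treat each layer as a resistance in series:
  R'_aluminium = ln(0.0520/0.0443)/(2πk) = 0.1603/(2π·187) = 1.364×10^-4 m·K/W
  R'_polyurethane foam = ln(0.0670/0.0520)/(2πk) = 0.2534/(2π·0.0282) = 1.430 m·K/W
  R'_cellular glass = ln(0.0989/0.0670)/(2πk) = 0.3894/(2π·0.0610) = 1.016 m·K/W
  R'_conv,out = 1/(2πr h) = 1/(2π·0.0989·23.0) = 0.06997 m·K/W
ΣR = 1.364×10^-4 + 1.430 + 1.016 + 0.06997 = 2.516 m·K/W
Q' = ΔT/ΣR = (8.28 °C − 27.3 °C)/2.516 = -7.560 W/m
From the inner boundary to the polyurethane foam/cellular glass interface, ΣR_partial = 1.430 m·K/W.
T_interface = T_in − Q'·ΣR_partial = 8.28 °C − (-7.560)(1.430) = 19.1 °C

T = 19.1 °C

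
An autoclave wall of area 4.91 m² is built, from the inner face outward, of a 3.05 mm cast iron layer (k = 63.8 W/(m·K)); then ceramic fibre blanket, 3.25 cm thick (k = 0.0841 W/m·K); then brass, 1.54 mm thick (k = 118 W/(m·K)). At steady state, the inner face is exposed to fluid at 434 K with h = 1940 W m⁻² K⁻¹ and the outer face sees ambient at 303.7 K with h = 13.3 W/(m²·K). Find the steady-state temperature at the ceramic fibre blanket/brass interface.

T = 324.9 K

Series thermal resistances, inner to outer:
  R_conv,in = 1/(hA) = 1/(1940·4.91) = 1.050×10^-4 K/W
  R_cast iron = L/(kA) = 0.00305/(63.8·4.91) = 9.736×10^-6 K/W
  R_ceramic fibre blanket = L/(kA) = 0.0325/(0.0841·4.91) = 0.07871 K/W
  R_brass = L/(kA) = 0.00154/(118·4.91) = 2.658×10^-6 K/W
  R_conv,out = 1/(hA) = 1/(13.3·4.91) = 0.01531 K/W
ΣR = 1.050×10^-4 + 9.736×10^-6 + 0.07871 + 2.658×10^-6 + 0.01531 = 0.09414 K/W
Q = ΔT/ΣR = (434 K − 303.7 K)/0.09414 = 1384 W
From the inner boundary to the ceramic fibre blanket/brass interface, ΣR_partial = 0.07882 K/W.
T_interface = T_in − Q·ΣR_partial = 434 K − (1384)(0.07882) = 324.9 K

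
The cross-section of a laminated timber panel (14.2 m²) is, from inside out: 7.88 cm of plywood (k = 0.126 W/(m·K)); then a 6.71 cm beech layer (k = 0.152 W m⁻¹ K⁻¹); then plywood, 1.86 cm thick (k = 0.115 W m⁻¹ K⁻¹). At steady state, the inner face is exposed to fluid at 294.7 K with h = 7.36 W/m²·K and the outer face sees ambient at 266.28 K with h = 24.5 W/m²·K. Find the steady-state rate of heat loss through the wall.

Q = 287 W

Resistance network (inner→outer):
  R_conv,in = 1/(hA) = 1/(7.36·14.2) = 0.009568 K/W
  R_plywood = L/(kA) = 0.0788/(0.126·14.2) = 0.04404 K/W
  R_beech = L/(kA) = 0.0671/(0.152·14.2) = 0.03109 K/W
  R_plywood = L/(kA) = 0.0186/(0.115·14.2) = 0.01139 K/W
  R_conv,out = 1/(hA) = 1/(24.5·14.2) = 0.002874 K/W
ΣR = 0.009568 + 0.04404 + 0.03109 + 0.01139 + 0.002874 = 0.09896 K/W
Q = ΔT/ΣR = (294.7 K − 266.28 K)/0.09896 = 287 W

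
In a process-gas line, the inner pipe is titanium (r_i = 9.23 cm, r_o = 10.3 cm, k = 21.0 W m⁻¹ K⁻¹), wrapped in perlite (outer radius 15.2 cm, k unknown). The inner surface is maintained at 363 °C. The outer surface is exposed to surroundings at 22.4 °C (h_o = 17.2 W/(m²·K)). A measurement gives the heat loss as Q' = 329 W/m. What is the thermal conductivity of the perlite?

k = 0.0636 W/m·K

ΣR = ΔT/Q' = |363 − 22.4|/329 = 1.035 m·K/W
Known resistances:
  R'_titanium = ln(0.103/0.0923)/(2πk) = 0.1097/(2π·21.0) = 8.313×10^-4 m·K/W
  R'_conv,out = 1/(2πr h) = 1/(2π·0.152·17.2) = 0.06088 m·K/W
R_perlite = ΣR − ΣR_known = 1.035 − 0.06171 = 0.9733 m·K/W
ln(r₂/r₁)/(2πk) = 0.9733 ⇒ k = 0.3892/(2π·0.9733) = 0.0636 W/m·K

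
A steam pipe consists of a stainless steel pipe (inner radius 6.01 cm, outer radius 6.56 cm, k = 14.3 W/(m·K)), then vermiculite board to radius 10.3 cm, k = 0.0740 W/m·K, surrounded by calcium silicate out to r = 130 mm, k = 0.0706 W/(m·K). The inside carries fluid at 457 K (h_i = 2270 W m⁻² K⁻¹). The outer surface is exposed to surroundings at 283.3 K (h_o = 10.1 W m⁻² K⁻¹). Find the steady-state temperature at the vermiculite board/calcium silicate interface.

T = 352.6 K

Resistance network (inner→outer):
  R'_conv,in = 1/(2πr h) = 1/(2π·0.0601·2270) = 0.001167 m·K/W
  R'_stainless steel = ln(0.0656/0.0601)/(2πk) = 0.08757/(2π·14.3) = 9.746×10^-4 m·K/W
  R'_vermiculite board = ln(0.103/0.0656)/(2πk) = 0.4512/(2π·0.0740) = 0.9703 m·K/W
  R'_calcium silicate = ln(0.130/0.103)/(2πk) = 0.2328/(2π·0.0706) = 0.5248 m·K/W
  R'_conv,out = 1/(2πr h) = 1/(2π·0.130·10.1) = 0.1212 m·K/W
ΣR = 0.001167 + 9.746×10^-4 + 0.9703 + 0.5248 + 0.1212 = 1.618 m·K/W
Q' = ΔT/ΣR = (457 K − 283.3 K)/1.618 = 107.4 W/m
From the inner boundary to the vermiculite board/calcium silicate interface, ΣR_partial = 0.9724 m·K/W.
T_interface = T_in − Q'·ΣR_partial = 457 K − (107.4)(0.9724) = 352.6 K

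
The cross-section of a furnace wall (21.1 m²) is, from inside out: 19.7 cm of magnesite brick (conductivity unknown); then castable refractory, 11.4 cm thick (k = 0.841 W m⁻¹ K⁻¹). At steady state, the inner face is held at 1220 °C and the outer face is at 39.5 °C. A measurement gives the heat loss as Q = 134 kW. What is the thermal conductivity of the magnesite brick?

k = 3.91 W/m·K

ΣR = ΔT/Q = |1220 − 39.5|/1.34×10^5 = 0.008810 K/W
Known resistances:
  R_castable refractory = L/(kA) = 0.114/(0.841·21.1) = 0.006424 K/W
R_magnesite brick = ΣR − ΣR_known = 0.008810 − 0.006424 = 0.002386 K/W
L/(kA) = 0.002386 ⇒ k = 0.197/(0.002386·21.1) = 3.91 W/m·K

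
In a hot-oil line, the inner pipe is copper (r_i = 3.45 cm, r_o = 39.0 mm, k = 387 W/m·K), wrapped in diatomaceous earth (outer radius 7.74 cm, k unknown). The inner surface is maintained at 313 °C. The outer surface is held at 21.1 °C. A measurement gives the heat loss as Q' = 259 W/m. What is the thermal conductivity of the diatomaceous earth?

ΣR = ΔT/Q' = |313 − 21.1|/259 = 1.127 m·K/W
Known resistances:
  R'_copper = ln(0.0390/0.0345)/(2πk) = 0.1226/(2π·387) = 5.042×10^-5 m·K/W
R_diatomaceous earth = ΣR − ΣR_known = 1.127 − 5.042×10^-5 = 1.127 m·K/W
ln(r₂/r₁)/(2πk) = 1.127 ⇒ k = 0.6854/(2π·1.127) = 0.0968 W/m·K

k = 0.0968 W/m·K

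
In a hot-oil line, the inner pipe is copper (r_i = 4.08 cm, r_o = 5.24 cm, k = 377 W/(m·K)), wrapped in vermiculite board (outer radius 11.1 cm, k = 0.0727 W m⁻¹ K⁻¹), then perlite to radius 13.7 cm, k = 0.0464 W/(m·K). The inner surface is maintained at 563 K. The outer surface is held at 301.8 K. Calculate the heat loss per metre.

Q' = 110 W/m

Treat each layer as a resistance in series:
  R'_copper = ln(0.0524/0.0408)/(2πk) = 0.2502/(2π·377) = 1.056×10^-4 m·K/W
  R'_vermiculite board = ln(0.111/0.0524)/(2πk) = 0.7506/(2π·0.0727) = 1.643 m·K/W
  R'_perlite = ln(0.137/0.111)/(2πk) = 0.2105/(2π·0.0464) = 0.7219 m·K/W
ΣR = 1.056×10^-4 + 1.643 + 0.7219 = 2.365 m·K/W
Q' = ΔT/ΣR = (563 K − 301.8 K)/2.365 = 110 W/m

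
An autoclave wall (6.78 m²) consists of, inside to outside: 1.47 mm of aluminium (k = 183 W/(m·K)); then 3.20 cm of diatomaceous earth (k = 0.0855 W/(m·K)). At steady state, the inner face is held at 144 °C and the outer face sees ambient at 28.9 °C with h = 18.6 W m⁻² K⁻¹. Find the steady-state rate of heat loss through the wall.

Q = 1820 W

Series thermal resistances, inner to outer:
  R_aluminium = L/(kA) = 0.00147/(183·6.78) = 1.185×10^-6 K/W
  R_diatomaceous earth = L/(kA) = 0.0320/(0.0855·6.78) = 0.05520 K/W
  R_conv,out = 1/(hA) = 1/(18.6·6.78) = 0.007930 K/W
ΣR = 1.185×10^-6 + 0.05520 + 0.007930 = 0.06313 K/W
Q = ΔT/ΣR = (144 °C − 28.9 °C)/0.06313 = 1820 W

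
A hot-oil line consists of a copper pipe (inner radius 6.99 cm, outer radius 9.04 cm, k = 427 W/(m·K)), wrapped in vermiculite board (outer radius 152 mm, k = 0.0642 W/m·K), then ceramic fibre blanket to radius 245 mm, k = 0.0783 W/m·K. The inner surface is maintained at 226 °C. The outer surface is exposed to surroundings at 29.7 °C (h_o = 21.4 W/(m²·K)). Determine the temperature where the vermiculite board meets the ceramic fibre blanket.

Series thermal resistances, inner to outer:
  R'_copper = ln(0.0904/0.0699)/(2πk) = 0.2572/(2π·427) = 9.586×10^-5 m·K/W
  R'_vermiculite board = ln(0.152/0.0904)/(2πk) = 0.5196/(2π·0.0642) = 1.288 m·K/W
  R'_ceramic fibre blanket = ln(0.245/0.152)/(2πk) = 0.4774/(2π·0.0783) = 0.9703 m·K/W
  R'_conv,out = 1/(2πr h) = 1/(2π·0.245·21.4) = 0.03036 m·K/W
ΣR = 9.586×10^-5 + 1.288 + 0.9703 + 0.03036 = 2.289 m·K/W
Q' = ΔT/ΣR = (226 °C − 29.7 °C)/2.289 = 85.76 W/m
From the inner boundary to the vermiculite board/ceramic fibre blanket interface, ΣR_partial = 1.288 m·K/W.
T_interface = T_in − Q'·ΣR_partial = 226 °C − (85.76)(1.288) = 116 °C

T = 116 °C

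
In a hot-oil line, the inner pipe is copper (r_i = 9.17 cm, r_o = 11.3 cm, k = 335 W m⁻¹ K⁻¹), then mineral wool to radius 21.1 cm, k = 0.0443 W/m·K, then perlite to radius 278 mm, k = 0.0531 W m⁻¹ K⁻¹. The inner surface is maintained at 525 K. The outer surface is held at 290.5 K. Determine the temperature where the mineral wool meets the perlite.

Treat each layer as a resistance in series:
  R'_copper = ln(0.113/0.0917)/(2πk) = 0.2089/(2π·335) = 9.923×10^-5 m·K/W
  R'_mineral wool = ln(0.211/0.113)/(2πk) = 0.6245/(2π·0.0443) = 2.244 m·K/W
  R'_perlite = ln(0.278/0.211)/(2πk) = 0.2758/(2π·0.0531) = 0.8265 m·K/W
ΣR = 9.923×10^-5 + 2.244 + 0.8265 = 3.071 m·K/W
Q' = ΔT/ΣR = (525 K − 290.5 K)/3.071 = 76.36 W/m
From the inner boundary to the mineral wool/perlite interface, ΣR_partial = 2.244 m·K/W.
T_interface = T_in − Q'·ΣR_partial = 525 K − (76.36)(2.244) = 353.6 K

T = 353.6 K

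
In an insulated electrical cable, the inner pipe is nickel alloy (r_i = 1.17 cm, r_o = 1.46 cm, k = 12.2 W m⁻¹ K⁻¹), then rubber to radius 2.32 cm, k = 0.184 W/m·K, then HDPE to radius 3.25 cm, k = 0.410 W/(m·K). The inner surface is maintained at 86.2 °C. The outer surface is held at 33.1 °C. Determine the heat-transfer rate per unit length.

Series thermal resistances, inner to outer:
  R'_nickel alloy = ln(0.0146/0.0117)/(2πk) = 0.2214/(2π·12.2) = 0.002889 m·K/W
  R'_rubber = ln(0.0232/0.0146)/(2πk) = 0.4631/(2π·0.184) = 0.4006 m·K/W
  R'_HDPE = ln(0.0325/0.0232)/(2πk) = 0.3371/(2π·0.410) = 0.1309 m·K/W
ΣR = 0.002889 + 0.4006 + 0.1309 = 0.5344 m·K/W
Q' = ΔT/ΣR = (86.2 °C − 33.1 °C)/0.5344 = 99.4 W/m

Q' = 99.4 W/m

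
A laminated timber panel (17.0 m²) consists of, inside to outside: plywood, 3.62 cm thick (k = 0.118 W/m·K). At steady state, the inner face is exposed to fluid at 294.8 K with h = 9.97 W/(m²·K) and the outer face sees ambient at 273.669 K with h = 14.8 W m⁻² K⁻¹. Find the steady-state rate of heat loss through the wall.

Series thermal resistances, inner to outer:
  R_conv,in = 1/(hA) = 1/(9.97·17.0) = 0.005900 K/W
  R_plywood = L/(kA) = 0.0362/(0.118·17.0) = 0.01805 K/W
  R_conv,out = 1/(hA) = 1/(14.8·17.0) = 0.003975 K/W
ΣR = 0.005900 + 0.01805 + 0.003975 = 0.02792 K/W
Q = ΔT/ΣR = (294.8 K − 273.669 K)/0.02792 = 757 W

Q = 757 W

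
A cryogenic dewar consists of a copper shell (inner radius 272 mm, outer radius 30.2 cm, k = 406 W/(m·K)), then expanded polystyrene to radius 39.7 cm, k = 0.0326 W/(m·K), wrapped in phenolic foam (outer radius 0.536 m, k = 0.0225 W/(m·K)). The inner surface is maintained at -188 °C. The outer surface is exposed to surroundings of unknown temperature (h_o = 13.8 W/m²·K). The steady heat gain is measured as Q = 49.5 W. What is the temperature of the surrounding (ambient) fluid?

Series resistances:
  R_copper = (1/0.272 − 1/0.302)/(4πk) = 0.3652/(4π·406) = 7.158×10^-5 K/W
  R_expanded polystyrene = (1/0.302 − 1/0.397)/(4πk) = 0.7924/(4π·0.0326) = 1.934 K/W
  R_phenolic foam = (1/0.397 − 1/0.536)/(4πk) = 0.6532/(4π·0.0225) = 2.310 K/W
  R_conv,out = 1/(4πr²h) = 1/(4π·0.536²·13.8) = 0.02007 K/W
ΣR = 4.265 K/W
ΔT = Q·ΣR = 49.5 × 4.265 = 211.1 K
Heat flows inward, so T_out = T_in + ΔT = -188 + 211.1 = 23.1 °C

T_out = 23.1 °C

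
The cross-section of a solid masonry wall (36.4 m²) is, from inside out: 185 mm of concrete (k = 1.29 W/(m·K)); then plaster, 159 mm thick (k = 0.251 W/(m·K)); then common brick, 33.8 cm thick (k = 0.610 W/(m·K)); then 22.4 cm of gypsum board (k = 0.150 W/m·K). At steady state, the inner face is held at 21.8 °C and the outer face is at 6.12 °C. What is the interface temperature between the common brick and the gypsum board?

T = 14.4 °C

Series thermal resistances, inner to outer:
  R_concrete = L/(kA) = 0.185/(1.29·36.4) = 0.003940 K/W
  R_plaster = L/(kA) = 0.159/(0.251·36.4) = 0.01740 K/W
  R_common brick = L/(kA) = 0.338/(0.610·36.4) = 0.01522 K/W
  R_gypsum board = L/(kA) = 0.224/(0.150·36.4) = 0.04103 K/W
ΣR = 0.003940 + 0.01740 + 0.01522 + 0.04103 = 0.07759 K/W
Q = ΔT/ΣR = (21.8 °C − 6.12 °C)/0.07759 = 202.1 W
From the inner boundary to the common brick/gypsum board interface, ΣR_partial = 0.03656 K/W.
T_interface = T_in − Q·ΣR_partial = 21.8 °C − (202.1)(0.03656) = 14.4 °C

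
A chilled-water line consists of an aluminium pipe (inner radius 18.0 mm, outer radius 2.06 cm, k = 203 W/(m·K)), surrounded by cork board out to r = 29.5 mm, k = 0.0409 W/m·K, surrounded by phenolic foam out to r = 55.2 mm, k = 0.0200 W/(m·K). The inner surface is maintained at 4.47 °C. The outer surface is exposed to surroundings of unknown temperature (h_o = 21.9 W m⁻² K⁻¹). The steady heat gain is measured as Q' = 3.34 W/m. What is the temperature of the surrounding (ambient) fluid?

T_out = 26.2 °C

Series resistances:
  R'_aluminium = ln(0.0206/0.0180)/(2πk) = 0.1349/(2π·203) = 1.058×10^-4 m·K/W
  R'_cork board = ln(0.0295/0.0206)/(2πk) = 0.3591/(2π·0.0409) = 1.397 m·K/W
  R'_phenolic foam = ln(0.0552/0.0295)/(2πk) = 0.6266/(2π·0.0200) = 4.986 m·K/W
  R'_conv,out = 1/(2πr h) = 1/(2π·0.0552·21.9) = 0.1317 m·K/W
ΣR = 6.515 m·K/W
ΔT = Q'·ΣR = 3.34 × 6.515 = 21.76 K
Heat flows inward, so T_out = T_in + ΔT = 4.47 + 21.76 = 26.2 °C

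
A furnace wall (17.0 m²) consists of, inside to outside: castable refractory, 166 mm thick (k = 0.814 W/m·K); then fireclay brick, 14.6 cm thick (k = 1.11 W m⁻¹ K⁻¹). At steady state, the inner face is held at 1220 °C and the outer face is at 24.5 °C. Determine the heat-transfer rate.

Treat each layer as a resistance in series:
  R_castable refractory = L/(kA) = 0.166/(0.814·17.0) = 0.01200 K/W
  R_fireclay brick = L/(kA) = 0.146/(1.11·17.0) = 0.007737 K/W
ΣR = 0.01200 + 0.007737 = 0.01974 K/W
Q = ΔT/ΣR = (1220 °C − 24.5 °C)/0.01974 = 60600 W

Q = 60.6 kW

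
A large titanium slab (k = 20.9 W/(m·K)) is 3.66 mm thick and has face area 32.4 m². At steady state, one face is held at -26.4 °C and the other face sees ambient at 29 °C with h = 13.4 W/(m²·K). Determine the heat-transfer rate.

Treat each layer as a resistance in series:
  R_titanium = L/(kA) = 0.00366/(20.9·32.4) = 5.405×10^-6 K/W
  R_conv,out = 1/(hA) = 1/(13.4·32.4) = 0.002303 K/W
ΣR = 5.405×10^-6 + 0.002303 = 0.002308 K/W
Q = ΔT/ΣR = (-26.4 °C − 29 °C)/0.002308 = -24000 W
(Negative Q ⇒ heat flows inward; heat gain = 24000 W.)

Q = 24.0 kW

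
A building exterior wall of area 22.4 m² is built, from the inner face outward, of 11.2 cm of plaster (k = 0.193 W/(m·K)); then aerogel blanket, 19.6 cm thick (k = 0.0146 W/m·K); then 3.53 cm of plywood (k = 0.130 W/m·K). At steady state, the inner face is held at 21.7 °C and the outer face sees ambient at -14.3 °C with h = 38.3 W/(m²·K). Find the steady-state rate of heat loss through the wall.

Resistance network (inner→outer):
  R_plaster = L/(kA) = 0.112/(0.193·22.4) = 0.02591 K/W
  R_aerogel blanket = L/(kA) = 0.196/(0.0146·22.4) = 0.5993 K/W
  R_plywood = L/(kA) = 0.0353/(0.130·22.4) = 0.01212 K/W
  R_conv,out = 1/(hA) = 1/(38.3·22.4) = 0.001166 K/W
ΣR = 0.02591 + 0.5993 + 0.01212 + 0.001166 = 0.6385 K/W
Q = ΔT/ΣR = (21.7 °C − -14.3 °C)/0.6385 = 56.4 W

Q = 56.4 W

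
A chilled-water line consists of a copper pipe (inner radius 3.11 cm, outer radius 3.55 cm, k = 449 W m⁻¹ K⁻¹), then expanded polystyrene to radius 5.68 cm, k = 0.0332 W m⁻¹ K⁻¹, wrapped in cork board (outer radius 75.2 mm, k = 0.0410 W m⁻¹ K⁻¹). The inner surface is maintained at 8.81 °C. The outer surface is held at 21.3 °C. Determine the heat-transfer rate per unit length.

Q' = 3.74 W/m

Treat each layer as a resistance in series:
  R'_copper = ln(0.0355/0.0311)/(2πk) = 0.1323/(2π·449) = 4.690×10^-5 m·K/W
  R'_expanded polystyrene = ln(0.0568/0.0355)/(2πk) = 0.4700/(2π·0.0332) = 2.253 m·K/W
  R'_cork board = ln(0.0752/0.0568)/(2πk) = 0.2806/(2π·0.0410) = 1.089 m·K/W
ΣR = 4.690×10^-5 + 2.253 + 1.089 = 3.342 m·K/W
Q' = ΔT/ΣR = (8.81 °C − 21.3 °C)/3.342 = -3.74 W/m
(Negative Q' ⇒ heat flows inward; heat gain = 3.74 W/m.)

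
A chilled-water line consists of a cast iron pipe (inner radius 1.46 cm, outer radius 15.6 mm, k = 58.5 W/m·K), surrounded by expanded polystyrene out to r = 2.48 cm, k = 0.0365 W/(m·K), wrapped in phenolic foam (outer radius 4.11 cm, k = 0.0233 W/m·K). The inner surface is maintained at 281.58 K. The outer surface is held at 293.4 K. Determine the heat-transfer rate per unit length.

Q' = 2.16 W/m

Treat each layer as a resistance in series:
  R'_cast iron = ln(0.0156/0.0146)/(2πk) = 0.06625/(2π·58.5) = 1.802×10^-4 m·K/W
  R'_expanded polystyrene = ln(0.0248/0.0156)/(2πk) = 0.4636/(2π·0.0365) = 2.021 m·K/W
  R'_phenolic foam = ln(0.0411/0.0248)/(2πk) = 0.5052/(2π·0.0233) = 3.451 m·K/W
ΣR = 1.802×10^-4 + 2.021 + 3.451 = 5.472 m·K/W
Q' = ΔT/ΣR = (281.58 K − 293.4 K)/5.472 = -2.16 W/m
(Negative Q' ⇒ heat flows inward; heat gain = 2.16 W/m.)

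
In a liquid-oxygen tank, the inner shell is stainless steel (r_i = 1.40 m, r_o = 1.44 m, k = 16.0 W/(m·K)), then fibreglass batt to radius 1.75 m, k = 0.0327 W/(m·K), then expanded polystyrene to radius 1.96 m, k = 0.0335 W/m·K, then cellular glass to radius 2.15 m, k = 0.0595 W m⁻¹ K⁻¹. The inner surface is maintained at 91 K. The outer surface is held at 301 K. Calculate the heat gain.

Series thermal resistances, inner to outer:
  R_stainless steel = (1/1.40 − 1/1.44)/(4πk) = 0.01984/(4π·16.0) = 9.868×10^-5 K/W
  R_fibreglass batt = (1/1.44 − 1/1.75)/(4πk) = 0.1230/(4π·0.0327) = 0.2994 K/W
  R_expanded polystyrene = (1/1.75 − 1/1.96)/(4πk) = 0.06122/(4π·0.0335) = 0.1454 K/W
  R_cellular glass = (1/1.96 − 1/2.15)/(4πk) = 0.04509/(4π·0.0595) = 0.06030 K/W
ΣR = 9.868×10^-5 + 0.2994 + 0.1454 + 0.06030 = 0.5052 K/W
Q = ΔT/ΣR = (91 K − 301 K)/0.5052 = -416 W
(Negative Q ⇒ heat flows inward; heat gain = 416 W.)

Q = 416 W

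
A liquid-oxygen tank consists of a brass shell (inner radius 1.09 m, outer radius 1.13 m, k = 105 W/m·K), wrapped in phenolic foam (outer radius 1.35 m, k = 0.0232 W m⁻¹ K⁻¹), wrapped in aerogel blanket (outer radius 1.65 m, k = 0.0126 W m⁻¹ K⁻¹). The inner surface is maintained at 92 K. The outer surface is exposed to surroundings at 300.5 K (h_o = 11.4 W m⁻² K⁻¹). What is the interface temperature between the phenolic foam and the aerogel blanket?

Treat each layer as a resistance in series:
  R_brass = (1/1.09 − 1/1.13)/(4πk) = 0.03248/(4π·105) = 2.461×10^-5 K/W
  R_phenolic foam = (1/1.13 − 1/1.35)/(4πk) = 0.1442/(4π·0.0232) = 0.4947 K/W
  R_aerogel blanket = (1/1.35 − 1/1.65)/(4πk) = 0.1347/(4π·0.0126) = 0.8506 K/W
  R_conv,out = 1/(4πr²h) = 1/(4π·1.65²·11.4) = 0.002564 K/W
ΣR = 2.461×10^-5 + 0.4947 + 0.8506 + 0.002564 = 1.348 K/W
Q = ΔT/ΣR = (92 K − 300.5 K)/1.348 = -154.7 W
From the inner boundary to the phenolic foam/aerogel blanket interface, ΣR_partial = 0.4947 K/W.
T_interface = T_in − Q·ΣR_partial = 92 K − (-154.7)(0.4947) = 169 K

T = 169 K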